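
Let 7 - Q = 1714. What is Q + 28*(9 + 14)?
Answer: -1063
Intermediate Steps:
Q = -1707 (Q = 7 - 1*1714 = 7 - 1714 = -1707)
Q + 28*(9 + 14) = -1707 + 28*(9 + 14) = -1707 + 28*23 = -1707 + 644 = -1063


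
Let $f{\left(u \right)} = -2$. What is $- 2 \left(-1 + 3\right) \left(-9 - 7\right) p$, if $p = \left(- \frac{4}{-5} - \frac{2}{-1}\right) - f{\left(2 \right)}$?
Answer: $\frac{1536}{5} \approx 307.2$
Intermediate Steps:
$p = \frac{24}{5}$ ($p = \left(- \frac{4}{-5} - \frac{2}{-1}\right) - -2 = \left(\left(-4\right) \left(- \frac{1}{5}\right) - -2\right) + 2 = \left(\frac{4}{5} + 2\right) + 2 = \frac{14}{5} + 2 = \frac{24}{5} \approx 4.8$)
$- 2 \left(-1 + 3\right) \left(-9 - 7\right) p = - 2 \left(-1 + 3\right) \left(-9 - 7\right) \frac{24}{5} = - 2 \cdot 2 \left(-16\right) \frac{24}{5} = \left(-2\right) \left(-32\right) \frac{24}{5} = 64 \cdot \frac{24}{5} = \frac{1536}{5}$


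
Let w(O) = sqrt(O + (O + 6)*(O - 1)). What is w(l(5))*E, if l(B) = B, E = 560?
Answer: 3920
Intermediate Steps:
w(O) = sqrt(O + (-1 + O)*(6 + O)) (w(O) = sqrt(O + (6 + O)*(-1 + O)) = sqrt(O + (-1 + O)*(6 + O)))
w(l(5))*E = sqrt(-6 + 5**2 + 6*5)*560 = sqrt(-6 + 25 + 30)*560 = sqrt(49)*560 = 7*560 = 3920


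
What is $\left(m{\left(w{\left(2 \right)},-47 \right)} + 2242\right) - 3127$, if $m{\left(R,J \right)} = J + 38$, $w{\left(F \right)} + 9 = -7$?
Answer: $-894$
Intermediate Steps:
$w{\left(F \right)} = -16$ ($w{\left(F \right)} = -9 - 7 = -16$)
$m{\left(R,J \right)} = 38 + J$
$\left(m{\left(w{\left(2 \right)},-47 \right)} + 2242\right) - 3127 = \left(\left(38 - 47\right) + 2242\right) - 3127 = \left(-9 + 2242\right) - 3127 = 2233 - 3127 = -894$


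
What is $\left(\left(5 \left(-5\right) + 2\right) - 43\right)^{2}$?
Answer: $4356$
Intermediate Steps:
$\left(\left(5 \left(-5\right) + 2\right) - 43\right)^{2} = \left(\left(-25 + 2\right) - 43\right)^{2} = \left(-23 - 43\right)^{2} = \left(-66\right)^{2} = 4356$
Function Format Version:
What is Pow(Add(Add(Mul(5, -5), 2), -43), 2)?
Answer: 4356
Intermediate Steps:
Pow(Add(Add(Mul(5, -5), 2), -43), 2) = Pow(Add(Add(-25, 2), -43), 2) = Pow(Add(-23, -43), 2) = Pow(-66, 2) = 4356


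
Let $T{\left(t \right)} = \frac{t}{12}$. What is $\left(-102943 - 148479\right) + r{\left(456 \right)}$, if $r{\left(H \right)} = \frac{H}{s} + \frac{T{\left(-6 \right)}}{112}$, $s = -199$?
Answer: $- \frac{11207489415}{44576} \approx -2.5142 \cdot 10^{5}$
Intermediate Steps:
$T{\left(t \right)} = \frac{t}{12}$ ($T{\left(t \right)} = t \frac{1}{12} = \frac{t}{12}$)
$r{\left(H \right)} = - \frac{1}{224} - \frac{H}{199}$ ($r{\left(H \right)} = \frac{H}{-199} + \frac{\frac{1}{12} \left(-6\right)}{112} = H \left(- \frac{1}{199}\right) - \frac{1}{224} = - \frac{H}{199} - \frac{1}{224} = - \frac{1}{224} - \frac{H}{199}$)
$\left(-102943 - 148479\right) + r{\left(456 \right)} = \left(-102943 - 148479\right) - \frac{102343}{44576} = -251422 - \frac{102343}{44576} = - \frac{11207489415}{44576}$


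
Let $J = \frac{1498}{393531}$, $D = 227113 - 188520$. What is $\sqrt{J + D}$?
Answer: $\frac{\sqrt{5976769134268311}}{393531} \approx 196.45$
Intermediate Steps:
$D = 38593$ ($D = 227113 - 188520 = 38593$)
$J = \frac{1498}{393531}$ ($J = 1498 \cdot \frac{1}{393531} = \frac{1498}{393531} \approx 0.0038066$)
$\sqrt{J + D} = \sqrt{\frac{1498}{393531} + 38593} = \sqrt{\frac{15187543381}{393531}} = \frac{\sqrt{5976769134268311}}{393531}$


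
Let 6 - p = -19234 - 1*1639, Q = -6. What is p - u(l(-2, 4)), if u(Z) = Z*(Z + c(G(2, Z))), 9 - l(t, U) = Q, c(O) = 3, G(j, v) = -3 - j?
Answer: 20609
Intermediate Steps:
l(t, U) = 15 (l(t, U) = 9 - 1*(-6) = 9 + 6 = 15)
u(Z) = Z*(3 + Z) (u(Z) = Z*(Z + 3) = Z*(3 + Z))
p = 20879 (p = 6 - (-19234 - 1*1639) = 6 - (-19234 - 1639) = 6 - 1*(-20873) = 6 + 20873 = 20879)
p - u(l(-2, 4)) = 20879 - 15*(3 + 15) = 20879 - 15*18 = 20879 - 1*270 = 20879 - 270 = 20609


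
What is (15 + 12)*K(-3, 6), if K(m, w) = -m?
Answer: 81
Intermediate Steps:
(15 + 12)*K(-3, 6) = (15 + 12)*(-1*(-3)) = 27*3 = 81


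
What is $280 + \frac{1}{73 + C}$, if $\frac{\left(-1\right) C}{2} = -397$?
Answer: $\frac{242761}{867} \approx 280.0$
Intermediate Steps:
$C = 794$ ($C = \left(-2\right) \left(-397\right) = 794$)
$280 + \frac{1}{73 + C} = 280 + \frac{1}{73 + 794} = 280 + \frac{1}{867} = \frac{242761}{867}$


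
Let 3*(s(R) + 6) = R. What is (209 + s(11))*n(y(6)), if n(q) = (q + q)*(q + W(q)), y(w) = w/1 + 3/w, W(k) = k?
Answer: 104780/3 ≈ 34927.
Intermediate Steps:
y(w) = w + 3/w (y(w) = w*1 + 3/w = w + 3/w)
s(R) = -6 + R/3
n(q) = 4*q² (n(q) = (q + q)*(q + q) = (2*q)*(2*q) = 4*q²)
(209 + s(11))*n(y(6)) = (209 + (-6 + (⅓)*11))*(4*(6 + 3/6)²) = (209 + (-6 + 11/3))*(4*(6 + 3*(⅙))²) = (209 - 7/3)*(4*(6 + ½)²) = 620*(4*(13/2)²)/3 = 620*(4*(169/4))/3 = (620/3)*169 = 104780/3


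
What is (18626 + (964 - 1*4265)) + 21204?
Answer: 36529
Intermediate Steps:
(18626 + (964 - 1*4265)) + 21204 = (18626 + (964 - 4265)) + 21204 = (18626 - 3301) + 21204 = 15325 + 21204 = 36529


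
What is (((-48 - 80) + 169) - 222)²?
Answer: 32761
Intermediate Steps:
(((-48 - 80) + 169) - 222)² = ((-128 + 169) - 222)² = (41 - 222)² = (-181)² = 32761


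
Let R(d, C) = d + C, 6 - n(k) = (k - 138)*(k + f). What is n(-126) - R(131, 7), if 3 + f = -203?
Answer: -87780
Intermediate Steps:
f = -206 (f = -3 - 203 = -206)
n(k) = 6 - (-206 + k)*(-138 + k) (n(k) = 6 - (k - 138)*(k - 206) = 6 - (-138 + k)*(-206 + k) = 6 - (-206 + k)*(-138 + k))
R(d, C) = C + d
n(-126) - R(131, 7) = (-28422 - 1*(-126)² + 344*(-126)) - (7 + 131) = (-28422 - 1*15876 - 43344) - 1*138 = (-28422 - 15876 - 43344) - 138 = -87642 - 138 = -87780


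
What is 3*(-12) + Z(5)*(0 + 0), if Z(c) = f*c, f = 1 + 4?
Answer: -36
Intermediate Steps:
f = 5
Z(c) = 5*c
3*(-12) + Z(5)*(0 + 0) = 3*(-12) + (5*5)*(0 + 0) = -36 + 25*0 = -36 + 0 = -36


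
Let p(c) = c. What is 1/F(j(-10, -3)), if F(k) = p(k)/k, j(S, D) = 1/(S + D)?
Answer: 1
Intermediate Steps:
j(S, D) = 1/(D + S)
F(k) = 1 (F(k) = k/k = 1)
1/F(j(-10, -3)) = 1/1 = 1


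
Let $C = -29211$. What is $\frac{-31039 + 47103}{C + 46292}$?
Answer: $\frac{16064}{17081} \approx 0.94046$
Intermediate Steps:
$\frac{-31039 + 47103}{C + 46292} = \frac{-31039 + 47103}{-29211 + 46292} = \frac{16064}{17081}$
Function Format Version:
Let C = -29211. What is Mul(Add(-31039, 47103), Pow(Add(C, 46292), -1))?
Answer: Rational(16064, 17081) ≈ 0.94046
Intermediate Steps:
Mul(Add(-31039, 47103), Pow(Add(C, 46292), -1)) = Mul(Add(-31039, 47103), Pow(Add(-29211, 46292), -1)) = Mul(16064, Pow(17081, -1)) = Mul(16064, Rational(1, 17081)) = Rational(16064, 17081)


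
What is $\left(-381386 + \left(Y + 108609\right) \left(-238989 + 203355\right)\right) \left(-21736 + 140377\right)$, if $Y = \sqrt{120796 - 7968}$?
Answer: $-459206455485372 - 8455306788 \sqrt{28207} \approx -4.6063 \cdot 10^{14}$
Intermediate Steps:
$Y = 2 \sqrt{28207}$ ($Y = \sqrt{120796 - 7968} = \sqrt{112828} = 2 \sqrt{28207} \approx 335.9$)
$\left(-381386 + \left(Y + 108609\right) \left(-238989 + 203355\right)\right) \left(-21736 + 140377\right) = \left(-381386 + \left(2 \sqrt{28207} + 108609\right) \left(-238989 + 203355\right)\right) \left(-21736 + 140377\right) = \left(-381386 + \left(108609 + 2 \sqrt{28207}\right) \left(-35634\right)\right) 118641 = \left(-381386 - \left(3870173106 + 71268 \sqrt{28207}\right)\right) 118641 = \left(-3870554492 - 71268 \sqrt{28207}\right) 118641 = -459206455485372 - 8455306788 \sqrt{28207}$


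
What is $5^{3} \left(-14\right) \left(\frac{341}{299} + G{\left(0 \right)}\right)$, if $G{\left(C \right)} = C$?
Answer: $- \frac{596750}{299} \approx -1995.8$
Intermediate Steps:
$5^{3} \left(-14\right) \left(\frac{341}{299} + G{\left(0 \right)}\right) = 5^{3} \left(-14\right) \left(\frac{341}{299} + 0\right) = 125 \left(-14\right) \left(341 \cdot \frac{1}{299} + 0\right) = - 1750 \left(\frac{341}{299} + 0\right) = \left(-1750\right) \frac{341}{299} = - \frac{596750}{299}$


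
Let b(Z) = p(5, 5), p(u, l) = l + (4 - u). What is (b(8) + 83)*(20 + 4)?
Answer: 2088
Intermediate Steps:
p(u, l) = 4 + l - u
b(Z) = 4 (b(Z) = 4 + 5 - 1*5 = 4 + 5 - 5 = 4)
(b(8) + 83)*(20 + 4) = (4 + 83)*(20 + 4) = 87*24 = 2088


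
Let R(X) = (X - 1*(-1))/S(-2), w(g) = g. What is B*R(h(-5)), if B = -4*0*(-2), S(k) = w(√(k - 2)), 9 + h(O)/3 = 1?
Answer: 0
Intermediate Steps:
h(O) = -24 (h(O) = -27 + 3*1 = -27 + 3 = -24)
S(k) = √(-2 + k) (S(k) = √(k - 2) = √(-2 + k))
R(X) = -I*(1 + X)/2 (R(X) = (X - 1*(-1))/(√(-2 - 2)) = (X + 1)/(√(-4)) = (1 + X)/((2*I)) = (1 + X)*(-I/2) = -I*(1 + X)/2)
B = 0 (B = 0*(-2) = 0)
B*R(h(-5)) = 0*(I*(-1 - 1*(-24))/2) = 0*(I*(-1 + 24)/2) = 0*((½)*I*23) = 0*(23*I/2) = 0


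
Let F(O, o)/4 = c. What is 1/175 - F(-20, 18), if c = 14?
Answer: -9799/175 ≈ -55.994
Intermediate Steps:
F(O, o) = 56 (F(O, o) = 4*14 = 56)
1/175 - F(-20, 18) = 1/175 - 1*56 = 1/175 - 56 = -9799/175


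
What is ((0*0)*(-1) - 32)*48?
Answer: -1536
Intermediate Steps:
((0*0)*(-1) - 32)*48 = (0*(-1) - 32)*48 = (0 - 32)*48 = -32*48 = -1536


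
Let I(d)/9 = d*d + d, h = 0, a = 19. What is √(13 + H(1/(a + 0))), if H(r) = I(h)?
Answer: √13 ≈ 3.6056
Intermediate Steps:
I(d) = 9*d + 9*d² (I(d) = 9*(d*d + d) = 9*(d² + d) = 9*(d + d²) = 9*d + 9*d²)
H(r) = 0 (H(r) = 9*0*(1 + 0) = 9*0*1 = 0)
√(13 + H(1/(a + 0))) = √(13 + 0) = √13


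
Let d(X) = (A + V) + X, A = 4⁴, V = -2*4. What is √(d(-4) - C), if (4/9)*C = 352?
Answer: 2*I*√137 ≈ 23.409*I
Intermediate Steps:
C = 792 (C = (9/4)*352 = 792)
V = -8
A = 256
d(X) = 248 + X (d(X) = (256 - 8) + X = 248 + X)
√(d(-4) - C) = √((248 - 4) - 1*792) = √(244 - 792) = √(-548) = 2*I*√137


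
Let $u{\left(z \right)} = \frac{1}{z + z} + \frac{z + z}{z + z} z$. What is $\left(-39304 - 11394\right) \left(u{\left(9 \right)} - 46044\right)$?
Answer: $\frac{21004916521}{9} \approx 2.3339 \cdot 10^{9}$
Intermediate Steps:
$u{\left(z \right)} = z + \frac{1}{2 z}$ ($u{\left(z \right)} = \frac{1}{2 z} + \frac{2 z}{2 z} z = \frac{1}{2 z} + 2 z \frac{1}{2 z} z = \frac{1}{2 z} + 1 z = \frac{1}{2 z} + z = z + \frac{1}{2 z}$)
$\left(-39304 - 11394\right) \left(u{\left(9 \right)} - 46044\right) = \left(-39304 - 11394\right) \left(\left(9 + \frac{1}{2 \cdot 9}\right) - 46044\right) = - 50698 \left(\left(9 + \frac{1}{2} \cdot \frac{1}{9}\right) - 46044\right) = - 50698 \left(\left(9 + \frac{1}{18}\right) - 46044\right) = - 50698 \left(\frac{163}{18} - 46044\right) = \left(-50698\right) \left(- \frac{828629}{18}\right) = \frac{21004916521}{9}$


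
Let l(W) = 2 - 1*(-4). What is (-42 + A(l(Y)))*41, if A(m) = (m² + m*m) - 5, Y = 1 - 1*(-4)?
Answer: 1025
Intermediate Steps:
Y = 5 (Y = 1 + 4 = 5)
l(W) = 6 (l(W) = 2 + 4 = 6)
A(m) = -5 + 2*m² (A(m) = (m² + m²) - 5 = 2*m² - 5 = -5 + 2*m²)
(-42 + A(l(Y)))*41 = (-42 + (-5 + 2*6²))*41 = (-42 + (-5 + 2*36))*41 = (-42 + (-5 + 72))*41 = (-42 + 67)*41 = 25*41 = 1025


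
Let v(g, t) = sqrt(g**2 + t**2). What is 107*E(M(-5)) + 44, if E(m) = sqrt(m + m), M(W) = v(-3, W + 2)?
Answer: 44 + 107*2**(3/4)*sqrt(3) ≈ 355.69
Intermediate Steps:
M(W) = sqrt(9 + (2 + W)**2) (M(W) = sqrt((-3)**2 + (W + 2)**2) = sqrt(9 + (2 + W)**2))
E(m) = sqrt(2)*sqrt(m) (E(m) = sqrt(2*m) = sqrt(2)*sqrt(m))
107*E(M(-5)) + 44 = 107*(sqrt(2)*sqrt(sqrt(9 + (2 - 5)**2))) + 44 = 107*(sqrt(2)*sqrt(sqrt(9 + (-3)**2))) + 44 = 107*(sqrt(2)*sqrt(sqrt(9 + 9))) + 44 = 107*(sqrt(2)*sqrt(sqrt(18))) + 44 = 107*(sqrt(2)*sqrt(3*sqrt(2))) + 44 = 107*(sqrt(2)*(2**(1/4)*sqrt(3))) + 44 = 107*(2**(3/4)*sqrt(3)) + 44 = 107*2**(3/4)*sqrt(3) + 44 = 44 + 107*2**(3/4)*sqrt(3)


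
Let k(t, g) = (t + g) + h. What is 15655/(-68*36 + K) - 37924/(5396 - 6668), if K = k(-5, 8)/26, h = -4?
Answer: 474020629/20240382 ≈ 23.420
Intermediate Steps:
k(t, g) = -4 + g + t (k(t, g) = (t + g) - 4 = (g + t) - 4 = -4 + g + t)
K = -1/26 (K = (-4 + 8 - 5)/26 = -1*1/26 = -1/26 ≈ -0.038462)
15655/(-68*36 + K) - 37924/(5396 - 6668) = 15655/(-68*36 - 1/26) - 37924/(5396 - 6668) = 15655/(-2448 - 1/26) - 37924/(-1272) = 15655/(-63649/26) - 37924*(-1/1272) = 15655*(-26/63649) + 9481/318 = -407030/63649 + 9481/318 = 474020629/20240382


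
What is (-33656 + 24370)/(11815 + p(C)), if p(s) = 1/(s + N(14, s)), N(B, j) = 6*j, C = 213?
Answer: -6922713/8808083 ≈ -0.78595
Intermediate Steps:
p(s) = 1/(7*s) (p(s) = 1/(s + 6*s) = 1/(7*s))
(-33656 + 24370)/(11815 + p(C)) = (-33656 + 24370)/(11815 + (⅐)/213) = -9286/(11815 + (⅐)*(1/213)) = -9286/(11815 + 1/1491) = -9286/17616166/1491 = -9286*1491/17616166 = -6922713/8808083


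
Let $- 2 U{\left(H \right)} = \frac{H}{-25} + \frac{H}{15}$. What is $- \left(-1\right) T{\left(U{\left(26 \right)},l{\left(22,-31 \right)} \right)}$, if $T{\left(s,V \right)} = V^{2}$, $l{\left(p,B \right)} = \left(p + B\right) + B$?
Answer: $1600$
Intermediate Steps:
$U{\left(H \right)} = - \frac{H}{75}$ ($U{\left(H \right)} = - \frac{\frac{H}{-25} + \frac{H}{15}}{2} = - \frac{H \left(- \frac{1}{25}\right) + H \frac{1}{15}}{2} = - \frac{- \frac{H}{25} + \frac{H}{15}}{2} = - \frac{\frac{2}{75} H}{2} = - \frac{H}{75}$)
$l{\left(p,B \right)} = p + 2 B$ ($l{\left(p,B \right)} = \left(B + p\right) + B = p + 2 B$)
$- \left(-1\right) T{\left(U{\left(26 \right)},l{\left(22,-31 \right)} \right)} = - \left(-1\right) \left(22 + 2 \left(-31\right)\right)^{2} = - \left(-1\right) \left(22 - 62\right)^{2} = - \left(-1\right) \left(-40\right)^{2} = - \left(-1\right) 1600 = \left(-1\right) \left(-1600\right) = 1600$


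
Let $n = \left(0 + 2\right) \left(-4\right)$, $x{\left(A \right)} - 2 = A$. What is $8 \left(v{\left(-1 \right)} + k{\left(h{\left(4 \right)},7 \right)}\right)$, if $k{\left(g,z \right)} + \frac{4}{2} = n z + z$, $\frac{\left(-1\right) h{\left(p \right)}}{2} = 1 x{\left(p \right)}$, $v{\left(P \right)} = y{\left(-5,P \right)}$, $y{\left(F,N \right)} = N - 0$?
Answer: $-416$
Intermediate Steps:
$x{\left(A \right)} = 2 + A$
$y{\left(F,N \right)} = N$ ($y{\left(F,N \right)} = N + 0 = N$)
$v{\left(P \right)} = P$
$n = -8$ ($n = 2 \left(-4\right) = -8$)
$h{\left(p \right)} = -4 - 2 p$ ($h{\left(p \right)} = - 2 \cdot 1 \left(2 + p\right) = - 2 \left(2 + p\right) = -4 - 2 p$)
$k{\left(g,z \right)} = -2 - 7 z$ ($k{\left(g,z \right)} = -2 + \left(- 8 z + z\right) = -2 - 7 z$)
$8 \left(v{\left(-1 \right)} + k{\left(h{\left(4 \right)},7 \right)}\right) = 8 \left(-1 - 51\right) = 8 \left(-52\right) = -416$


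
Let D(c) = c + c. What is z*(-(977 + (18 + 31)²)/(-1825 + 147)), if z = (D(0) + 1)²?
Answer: 1689/839 ≈ 2.0131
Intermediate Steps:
D(c) = 2*c
z = 1 (z = (2*0 + 1)² = (0 + 1)² = 1² = 1)
z*(-(977 + (18 + 31)²)/(-1825 + 147)) = 1*(-(977 + (18 + 31)²)/(-1825 + 147)) = 1*(-(977 + 49²)/(-1678)) = 1*(-(977 + 2401)*(-1)/1678) = 1*(-3378*(-1)/1678) = 1*(-1*(-1689/839)) = 1*(1689/839) = 1689/839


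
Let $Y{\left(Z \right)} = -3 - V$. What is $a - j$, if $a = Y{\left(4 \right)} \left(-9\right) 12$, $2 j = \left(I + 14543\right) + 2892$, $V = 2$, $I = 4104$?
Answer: $- \frac{20459}{2} \approx -10230.0$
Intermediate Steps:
$Y{\left(Z \right)} = -5$ ($Y{\left(Z \right)} = -3 - 2 = -5$)
$j = \frac{21539}{2}$ ($j = \frac{\left(4104 + 14543\right) + 2892}{2} = \frac{18647 + 2892}{2} = \frac{1}{2} \cdot 21539 = \frac{21539}{2} \approx 10770.0$)
$a = 540$ ($a = \left(-5\right) \left(-9\right) 12 = 45 \cdot 12 = 540$)
$a - j = 540 - \frac{21539}{2} = - \frac{20459}{2}$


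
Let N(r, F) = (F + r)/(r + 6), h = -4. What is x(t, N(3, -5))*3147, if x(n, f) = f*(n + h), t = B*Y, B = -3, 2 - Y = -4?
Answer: 46156/3 ≈ 15385.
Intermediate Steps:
Y = 6 (Y = 2 - 1*(-4) = 2 + 4 = 6)
N(r, F) = (F + r)/(6 + r)
t = -18 (t = -3*6 = -18)
x(n, f) = f*(-4 + n) (x(n, f) = f*(n - 4) = f*(-4 + n))
x(t, N(3, -5))*3147 = (((-5 + 3)/(6 + 3))*(-4 - 18))*3147 = ((-2/9)*(-22))*3147 = (((1/9)*(-2))*(-22))*3147 = -2/9*(-22)*3147 = (44/9)*3147 = 46156/3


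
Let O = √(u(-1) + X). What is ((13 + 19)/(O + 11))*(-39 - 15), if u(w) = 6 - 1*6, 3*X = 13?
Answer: -28512/175 + 864*√39/175 ≈ -132.09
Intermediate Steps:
X = 13/3 (X = (⅓)*13 = 13/3 ≈ 4.3333)
u(w) = 0 (u(w) = 6 - 6 = 0)
O = √39/3 (O = √(0 + 13/3) = √(13/3) = √39/3 ≈ 2.0817)
((13 + 19)/(O + 11))*(-39 - 15) = ((13 + 19)/(√39/3 + 11))*(-39 - 15) = (32/(11 + √39/3))*(-54) = -1728/(11 + √39/3)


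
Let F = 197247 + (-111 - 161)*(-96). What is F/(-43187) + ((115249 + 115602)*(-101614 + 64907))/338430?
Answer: -366035650149229/14615776410 ≈ -25044.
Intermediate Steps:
F = 223359 (F = 197247 - 272*(-96) = 197247 + 26112 = 223359)
F/(-43187) + ((115249 + 115602)*(-101614 + 64907))/338430 = 223359/(-43187) + ((115249 + 115602)*(-101614 + 64907))/338430 = 223359*(-1/43187) + (230851*(-36707))*(1/338430) = -223359/43187 - 8473847657*1/338430 = -223359/43187 - 8473847657/338430 = -366035650149229/14615776410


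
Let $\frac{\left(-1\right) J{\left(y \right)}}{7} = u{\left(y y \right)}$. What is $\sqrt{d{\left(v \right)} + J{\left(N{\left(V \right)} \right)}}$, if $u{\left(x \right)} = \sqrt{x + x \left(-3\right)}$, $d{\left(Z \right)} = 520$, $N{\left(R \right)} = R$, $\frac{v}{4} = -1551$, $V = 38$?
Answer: $\sqrt{520 - 266 i \sqrt{2}} \approx 24.102 - 7.804 i$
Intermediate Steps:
$v = -6204$ ($v = 4 \left(-1551\right) = -6204$)
$u{\left(x \right)} = \sqrt{2} \sqrt{- x}$ ($u{\left(x \right)} = \sqrt{x - 3 x} = \sqrt{- 2 x} = \sqrt{2} \sqrt{- x}$)
$J{\left(y \right)} = - 7 \sqrt{2} \sqrt{- y^{2}}$ ($J{\left(y \right)} = - 7 \sqrt{2} \sqrt{- y y} = - 7 \sqrt{2} \sqrt{- y^{2}}$)
$\sqrt{d{\left(v \right)} + J{\left(N{\left(V \right)} \right)}} = \sqrt{520 - 7 \sqrt{2} \sqrt{- 38^{2}}} = \sqrt{520 - 7 \sqrt{2} \sqrt{\left(-1\right) 1444}} = \sqrt{520 - 7 \sqrt{2} \sqrt{-1444}} = \sqrt{520 - 7 \sqrt{2} \cdot 38 i} = \sqrt{520 - 266 i \sqrt{2}}$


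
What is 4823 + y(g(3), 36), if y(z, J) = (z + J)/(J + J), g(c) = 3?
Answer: 115765/24 ≈ 4823.5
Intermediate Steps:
y(z, J) = (J + z)/(2*J) (y(z, J) = (J + z)/((2*J)) = (J + z)*(1/(2*J)) = (J + z)/(2*J))
4823 + y(g(3), 36) = 4823 + (½)*(36 + 3)/36 = 4823 + (½)*(1/36)*39 = 4823 + 13/24 = 115765/24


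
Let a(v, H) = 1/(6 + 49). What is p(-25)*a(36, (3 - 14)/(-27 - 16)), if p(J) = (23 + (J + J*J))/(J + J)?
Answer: -623/2750 ≈ -0.22655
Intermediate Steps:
a(v, H) = 1/55
p(J) = (23 + J + J²)/(2*J) (p(J) = (23 + (J + J²))/((2*J)) = (23 + J + J²)*(1/(2*J)) = (23 + J + J²)/(2*J))
p(-25)*a(36, (3 - 14)/(-27 - 16)) = ((½)*(23 - 25*(1 - 25))/(-25))*(1/55) = ((½)*(-1/25)*(23 - 25*(-24)))*(1/55) = ((½)*(-1/25)*(23 + 600))*(1/55) = ((½)*(-1/25)*623)*(1/55) = -623/50*1/55 = -623/2750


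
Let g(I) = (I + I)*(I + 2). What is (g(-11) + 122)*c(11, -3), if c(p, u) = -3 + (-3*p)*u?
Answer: 30720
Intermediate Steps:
g(I) = 2*I*(2 + I) (g(I) = (2*I)*(2 + I) = 2*I*(2 + I))
c(p, u) = -3 - 3*p*u
(g(-11) + 122)*c(11, -3) = (2*(-11)*(2 - 11) + 122)*(-3 - 3*11*(-3)) = (2*(-11)*(-9) + 122)*(-3 + 99) = (198 + 122)*96 = 320*96 = 30720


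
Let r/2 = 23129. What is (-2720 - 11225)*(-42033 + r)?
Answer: -58917625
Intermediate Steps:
r = 46258 (r = 2*23129 = 46258)
(-2720 - 11225)*(-42033 + r) = (-2720 - 11225)*(-42033 + 46258) = -13945*4225 = -58917625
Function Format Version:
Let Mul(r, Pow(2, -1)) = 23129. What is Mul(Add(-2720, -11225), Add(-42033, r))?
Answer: -58917625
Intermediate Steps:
r = 46258 (r = Mul(2, 23129) = 46258)
Mul(Add(-2720, -11225), Add(-42033, r)) = Mul(Add(-2720, -11225), Add(-42033, 46258)) = Mul(-13945, 4225) = -58917625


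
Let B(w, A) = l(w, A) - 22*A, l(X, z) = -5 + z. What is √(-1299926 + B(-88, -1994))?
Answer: I*√1258057 ≈ 1121.6*I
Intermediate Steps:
B(w, A) = -5 - 21*A (B(w, A) = (-5 + A) - 22*A = -5 - 21*A)
√(-1299926 + B(-88, -1994)) = √(-1299926 + (-5 - 21*(-1994))) = √(-1299926 + (-5 + 41874)) = √(-1299926 + 41869) = √(-1258057) = I*√1258057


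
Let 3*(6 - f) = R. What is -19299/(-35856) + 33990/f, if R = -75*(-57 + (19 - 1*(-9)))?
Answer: -401623153/8593488 ≈ -46.736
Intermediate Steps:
R = 2175 (R = -75*(-57 + (19 + 9)) = -75*(-57 + 28) = -75*(-29) = 2175)
f = -719 (f = 6 - ⅓*2175 = 6 - 725 = -719)
-19299/(-35856) + 33990/f = -19299/(-35856) + 33990/(-719) = -19299*(-1/35856) + 33990*(-1/719) = 6433/11952 - 33990/719 = -401623153/8593488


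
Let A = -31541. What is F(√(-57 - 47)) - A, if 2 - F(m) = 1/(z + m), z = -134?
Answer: 284833357/9030 + I*√26/9030 ≈ 31543.0 + 0.00056468*I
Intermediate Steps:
F(m) = 2 - 1/(-134 + m)
F(√(-57 - 47)) - A = (-269 + 2*√(-57 - 47))/(-134 + √(-57 - 47)) - 1*(-31541) = (-269 + 2*√(-104))/(-134 + √(-104)) + 31541 = (-269 + 2*(2*I*√26))/(-134 + 2*I*√26) + 31541 = (-269 + 4*I*√26)/(-134 + 2*I*√26) + 31541 = 31541 + (-269 + 4*I*√26)/(-134 + 2*I*√26)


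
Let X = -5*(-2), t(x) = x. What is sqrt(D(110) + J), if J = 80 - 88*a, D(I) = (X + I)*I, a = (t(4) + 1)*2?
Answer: 20*sqrt(31) ≈ 111.36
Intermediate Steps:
X = 10
a = 10 (a = (4 + 1)*2 = 5*2 = 10)
D(I) = I*(10 + I) (D(I) = (10 + I)*I = I*(10 + I))
J = -800 (J = 80 - 88*10 = 80 - 880 = -800)
sqrt(D(110) + J) = sqrt(110*(10 + 110) - 800) = sqrt(110*120 - 800) = sqrt(13200 - 800) = sqrt(12400) = 20*sqrt(31)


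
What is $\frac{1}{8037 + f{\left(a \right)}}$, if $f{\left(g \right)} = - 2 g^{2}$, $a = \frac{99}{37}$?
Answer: $\frac{1369}{10983051} \approx 0.00012465$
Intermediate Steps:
$a = \frac{99}{37}$ ($a = 99 \cdot \frac{1}{37} = \frac{99}{37} \approx 2.6757$)
$\frac{1}{8037 + f{\left(a \right)}} = \frac{1}{8037 - 2 \left(\frac{99}{37}\right)^{2}} = \frac{1}{8037 - \frac{19602}{1369}} = \frac{1}{\frac{10983051}{1369}} = \frac{1369}{10983051}$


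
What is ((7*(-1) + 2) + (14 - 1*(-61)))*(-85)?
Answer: -5950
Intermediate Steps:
((7*(-1) + 2) + (14 - 1*(-61)))*(-85) = ((-7 + 2) + (14 + 61))*(-85) = (-5 + 75)*(-85) = 70*(-85) = -5950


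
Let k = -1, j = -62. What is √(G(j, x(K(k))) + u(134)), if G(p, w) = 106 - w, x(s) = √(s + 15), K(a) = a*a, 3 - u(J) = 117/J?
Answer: √1869702/134 ≈ 10.204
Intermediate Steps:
u(J) = 3 - 117/J
K(a) = a²
x(s) = √(15 + s)
√(G(j, x(K(k))) + u(134)) = √((106 - √(15 + (-1)²)) + (3 - 117/134)) = √((106 - √(15 + 1)) + (3 - 117*1/134)) = √((106 - √16) + (3 - 117/134)) = √((106 - 1*4) + 285/134) = √((106 - 4) + 285/134) = √(102 + 285/134) = √(13953/134) = √1869702/134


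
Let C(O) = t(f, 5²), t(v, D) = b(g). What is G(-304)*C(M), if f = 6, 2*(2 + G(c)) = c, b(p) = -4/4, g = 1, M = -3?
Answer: 154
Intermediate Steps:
b(p) = -1 (b(p) = -4*¼ = -1)
G(c) = -2 + c/2
t(v, D) = -1
C(O) = -1
G(-304)*C(M) = (-2 + (½)*(-304))*(-1) = (-2 - 152)*(-1) = -154*(-1) = 154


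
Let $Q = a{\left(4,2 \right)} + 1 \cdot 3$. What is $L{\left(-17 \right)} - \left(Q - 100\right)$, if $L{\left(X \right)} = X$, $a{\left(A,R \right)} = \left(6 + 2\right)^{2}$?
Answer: $16$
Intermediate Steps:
$a{\left(A,R \right)} = 64$ ($a{\left(A,R \right)} = 8^{2} = 64$)
$Q = 67$ ($Q = 64 + 1 \cdot 3 = 64 + 3 = 67$)
$L{\left(-17 \right)} - \left(Q - 100\right) = -17 - \left(67 - 100\right) = -17 - -33 = -17 + 33 = 16$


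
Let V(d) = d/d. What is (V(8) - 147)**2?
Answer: 21316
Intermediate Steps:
V(d) = 1
(V(8) - 147)**2 = (1 - 147)**2 = (-146)**2 = 21316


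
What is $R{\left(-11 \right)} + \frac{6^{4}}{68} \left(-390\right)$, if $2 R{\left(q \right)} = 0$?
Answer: $- \frac{126360}{17} \approx -7432.9$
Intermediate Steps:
$R{\left(q \right)} = 0$ ($R{\left(q \right)} = \frac{1}{2} \cdot 0 = 0$)
$R{\left(-11 \right)} + \frac{6^{4}}{68} \left(-390\right) = 0 + \frac{6^{4}}{68} \left(-390\right) = 0 + 1296 \cdot \frac{1}{68} \left(-390\right) = 0 + \frac{324}{17} \left(-390\right) = 0 - \frac{126360}{17} = - \frac{126360}{17}$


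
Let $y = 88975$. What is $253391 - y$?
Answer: $164416$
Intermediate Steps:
$253391 - y = 253391 - 88975 = 164416$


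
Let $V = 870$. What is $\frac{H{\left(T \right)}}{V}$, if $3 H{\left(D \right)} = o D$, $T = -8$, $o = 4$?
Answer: $- \frac{16}{1305} \approx -0.012261$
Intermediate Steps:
$H{\left(D \right)} = \frac{4 D}{3}$
$\frac{H{\left(T \right)}}{V} = \frac{\frac{4}{3} \left(-8\right)}{870} = \left(- \frac{32}{3}\right) \frac{1}{870} = - \frac{16}{1305}$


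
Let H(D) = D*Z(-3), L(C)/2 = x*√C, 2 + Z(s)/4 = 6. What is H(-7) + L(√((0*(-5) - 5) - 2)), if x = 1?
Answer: -112 + 2*7^(¼)*√I ≈ -109.7 + 2.3003*I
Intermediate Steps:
Z(s) = 16 (Z(s) = -8 + 4*6 = -8 + 24 = 16)
L(C) = 2*√C (L(C) = 2*(1*√C) = 2*√C)
H(D) = 16*D (H(D) = D*16 = 16*D)
H(-7) + L(√((0*(-5) - 5) - 2)) = 16*(-7) + 2*√(√((0*(-5) - 5) - 2)) = -112 + 2*√(√((0 - 5) - 2)) = -112 + 2*√(√(-5 - 2)) = -112 + 2*√(√(-7)) = -112 + 2*√(I*√7) = -112 + 2*(7^(¼)*√I) = -112 + 2*7^(¼)*√I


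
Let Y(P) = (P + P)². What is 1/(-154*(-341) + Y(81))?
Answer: 1/78758 ≈ 1.2697e-5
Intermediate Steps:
Y(P) = 4*P² (Y(P) = (2*P)² = 4*P²)
1/(-154*(-341) + Y(81)) = 1/(-154*(-341) + 4*81²) = 1/(52514 + 4*6561) = 1/(52514 + 26244) = 1/78758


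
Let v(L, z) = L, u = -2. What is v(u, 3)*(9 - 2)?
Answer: -14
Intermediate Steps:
v(u, 3)*(9 - 2) = -2*(9 - 2) = -2*7 = -14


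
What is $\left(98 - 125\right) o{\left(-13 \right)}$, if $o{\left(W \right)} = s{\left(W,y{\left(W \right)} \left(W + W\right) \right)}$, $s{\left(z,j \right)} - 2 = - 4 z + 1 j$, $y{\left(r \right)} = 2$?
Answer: $-54$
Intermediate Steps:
$s{\left(z,j \right)} = 2 + j - 4 z$ ($s{\left(z,j \right)} = 2 + \left(- 4 z + 1 j\right) = 2 + \left(- 4 z + j\right) = 2 + \left(j - 4 z\right) = 2 + j - 4 z$)
$o{\left(W \right)} = 2$ ($o{\left(W \right)} = 2 + 2 \left(W + W\right) - 4 W = 2 + 2 \cdot 2 W - 4 W = 2 + 4 W - 4 W = 2$)
$\left(98 - 125\right) o{\left(-13 \right)} = \left(98 - 125\right) 2 = \left(-27\right) 2 = -54$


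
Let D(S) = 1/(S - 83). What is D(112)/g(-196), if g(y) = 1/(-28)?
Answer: -28/29 ≈ -0.96552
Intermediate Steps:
g(y) = -1/28
D(S) = 1/(-83 + S)
D(112)/g(-196) = 1/((-83 + 112)*(-1/28)) = -28/29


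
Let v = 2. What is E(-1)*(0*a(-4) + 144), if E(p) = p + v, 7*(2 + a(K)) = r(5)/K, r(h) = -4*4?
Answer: 144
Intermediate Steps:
r(h) = -16
a(K) = -2 - 16/(7*K) (a(K) = -2 + (-16/K)/7 = -2 - 16/(7*K))
E(p) = 2 + p (E(p) = p + 2 = 2 + p)
E(-1)*(0*a(-4) + 144) = (2 - 1)*(0*(-2 - 16/7/(-4)) + 144) = 1*(0*(-2 - 16/7*(-¼)) + 144) = 1*(0*(-2 + 4/7) + 144) = 1*(0*(-10/7) + 144) = 1*(0 + 144) = 1*144 = 144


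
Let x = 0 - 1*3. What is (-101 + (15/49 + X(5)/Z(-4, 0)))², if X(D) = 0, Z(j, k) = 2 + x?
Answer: 24344356/2401 ≈ 10139.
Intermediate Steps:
x = -3 (x = 0 - 3 = -3)
Z(j, k) = -1 (Z(j, k) = 2 - 3 = -1)
(-101 + (15/49 + X(5)/Z(-4, 0)))² = (-101 + (15/49 + 0/(-1)))² = (-101 + (15*(1/49) + 0*(-1)))² = (-101 + (15/49 + 0))² = (-101 + 15/49)² = (-4934/49)² = 24344356/2401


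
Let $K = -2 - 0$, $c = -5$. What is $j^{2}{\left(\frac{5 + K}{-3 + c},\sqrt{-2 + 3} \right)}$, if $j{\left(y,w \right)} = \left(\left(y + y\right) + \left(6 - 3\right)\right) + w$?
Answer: $\frac{169}{16} \approx 10.563$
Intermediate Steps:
$K = -2$ ($K = -2 + 0 = -2$)
$j{\left(y,w \right)} = 3 + w + 2 y$ ($j{\left(y,w \right)} = \left(2 y + \left(6 - 3\right)\right) + w = \left(2 y + 3\right) + w = \left(3 + 2 y\right) + w = 3 + w + 2 y$)
$j^{2}{\left(\frac{5 + K}{-3 + c},\sqrt{-2 + 3} \right)} = \left(3 + \sqrt{-2 + 3} + 2 \frac{5 - 2}{-3 - 5}\right)^{2} = \left(3 + \sqrt{1} + 2 \frac{3}{-8}\right)^{2} = \left(3 + 1 + 2 \cdot 3 \left(- \frac{1}{8}\right)\right)^{2} = \left(3 + 1 + 2 \left(- \frac{3}{8}\right)\right)^{2} = \left(3 + 1 - \frac{3}{4}\right)^{2} = \left(\frac{13}{4}\right)^{2} = \frac{169}{16}$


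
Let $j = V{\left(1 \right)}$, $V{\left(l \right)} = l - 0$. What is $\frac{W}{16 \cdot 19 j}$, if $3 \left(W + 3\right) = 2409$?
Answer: $\frac{50}{19} \approx 2.6316$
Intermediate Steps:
$W = 800$ ($W = -3 + \frac{1}{3} \cdot 2409 = -3 + 803 = 800$)
$V{\left(l \right)} = l$ ($V{\left(l \right)} = l + 0 = l$)
$j = 1$
$\frac{W}{16 \cdot 19 j} = \frac{800}{16 \cdot 19 \cdot 1} = \frac{800}{304 \cdot 1} = \frac{800}{304} = 800 \cdot \frac{1}{304} = \frac{50}{19}$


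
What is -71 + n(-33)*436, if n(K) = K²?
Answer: 474733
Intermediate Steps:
-71 + n(-33)*436 = -71 + (-33)²*436 = -71 + 1089*436 = -71 + 474804 = 474733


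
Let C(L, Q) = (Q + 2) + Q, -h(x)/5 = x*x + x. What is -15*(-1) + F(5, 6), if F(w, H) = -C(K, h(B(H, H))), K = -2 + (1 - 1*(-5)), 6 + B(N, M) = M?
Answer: 13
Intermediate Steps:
B(N, M) = -6 + M
h(x) = -5*x - 5*x**2 (h(x) = -5*(x*x + x) = -5*(x**2 + x) = -5*(x + x**2) = -5*x - 5*x**2)
K = 4 (K = -2 + (1 + 5) = -2 + 6 = 4)
C(L, Q) = 2 + 2*Q (C(L, Q) = (2 + Q) + Q = 2 + 2*Q)
F(w, H) = -2 + 10*(-6 + H)*(-5 + H) (F(w, H) = -(2 + 2*(-5*(-6 + H)*(1 + (-6 + H)))) = -(2 + 2*(-5*(-6 + H)*(-5 + H))) = -(2 - 10*(-6 + H)*(-5 + H)) = -2 + 10*(-6 + H)*(-5 + H))
-15*(-1) + F(5, 6) = -15*(-1) + (298 - 110*6 + 10*6**2) = 15 + (298 - 660 + 10*36) = 15 + (298 - 660 + 360) = 15 - 2 = 13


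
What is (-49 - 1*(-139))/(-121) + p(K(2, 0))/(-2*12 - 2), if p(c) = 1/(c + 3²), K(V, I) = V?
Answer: -2351/3146 ≈ -0.74730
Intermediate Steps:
p(c) = 1/(9 + c) (p(c) = 1/(c + 9) = 1/(9 + c))
(-49 - 1*(-139))/(-121) + p(K(2, 0))/(-2*12 - 2) = (-49 - 1*(-139))/(-121) + 1/((9 + 2)*(-2*12 - 2)) = (-49 + 139)*(-1/121) + 1/(11*(-24 - 2)) = 90*(-1/121) + (1/11)/(-26) = -90/121 + (1/11)*(-1/26) = -90/121 - 1/286 = -2351/3146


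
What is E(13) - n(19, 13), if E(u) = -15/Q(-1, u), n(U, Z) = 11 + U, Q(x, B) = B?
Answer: -405/13 ≈ -31.154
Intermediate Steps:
E(u) = -15/u
E(13) - n(19, 13) = -15/13 - (11 + 19) = -15*1/13 - 1*30 = -15/13 - 30 = -405/13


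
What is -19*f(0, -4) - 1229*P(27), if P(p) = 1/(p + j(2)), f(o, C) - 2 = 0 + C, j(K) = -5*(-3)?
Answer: 367/42 ≈ 8.7381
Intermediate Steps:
j(K) = 15
f(o, C) = 2 + C (f(o, C) = 2 + (0 + C) = 2 + C)
P(p) = 1/(15 + p) (P(p) = 1/(p + 15) = 1/(15 + p))
-19*f(0, -4) - 1229*P(27) = -19*(2 - 4) - 1229/(15 + 27) = -19*(-2) - 1229/42 = 38 - 1229*1/42 = 38 - 1229/42 = 367/42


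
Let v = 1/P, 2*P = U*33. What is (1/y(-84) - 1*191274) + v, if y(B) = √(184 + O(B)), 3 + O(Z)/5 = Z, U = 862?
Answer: -2720490101/14223 - I*√251/251 ≈ -1.9127e+5 - 0.063119*I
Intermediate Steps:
O(Z) = -15 + 5*Z
y(B) = √(169 + 5*B) (y(B) = √(184 + (-15 + 5*B)) = √(169 + 5*B))
P = 14223 (P = (862*33)/2 = (½)*28446 = 14223)
v = 1/14223 ≈ 7.0309e-5
(1/y(-84) - 1*191274) + v = (1/(√(169 + 5*(-84))) - 1*191274) + 1/14223 = (1/(√(169 - 420)) - 191274) + 1/14223 = (1/(√(-251)) - 191274) + 1/14223 = (1/(I*√251) - 191274) + 1/14223 = (-I*√251/251 - 191274) + 1/14223 = (-191274 - I*√251/251) + 1/14223 = -2720490101/14223 - I*√251/251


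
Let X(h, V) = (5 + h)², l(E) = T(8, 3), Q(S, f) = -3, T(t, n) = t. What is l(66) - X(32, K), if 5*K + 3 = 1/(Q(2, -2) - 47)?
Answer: -1361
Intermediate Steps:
l(E) = 8
K = -151/250 (K = -⅗ + 1/(5*(-3 - 47)) = -⅗ + (⅕)/(-50) = -⅗ + (⅕)*(-1/50) = -⅗ - 1/250 = -151/250 ≈ -0.60400)
l(66) - X(32, K) = 8 - (5 + 32)² = 8 - 1*37² = 8 - 1*1369 = 8 - 1369 = -1361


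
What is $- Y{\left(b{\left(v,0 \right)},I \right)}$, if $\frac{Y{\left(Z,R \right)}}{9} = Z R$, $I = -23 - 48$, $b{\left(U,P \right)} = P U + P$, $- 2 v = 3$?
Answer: $0$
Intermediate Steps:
$v = - \frac{3}{2}$ ($v = \left(- \frac{1}{2}\right) 3 = - \frac{3}{2} \approx -1.5$)
$b{\left(U,P \right)} = P + P U$
$I = -71$
$Y{\left(Z,R \right)} = 9 R Z$ ($Y{\left(Z,R \right)} = 9 Z R = 9 R Z$)
$- Y{\left(b{\left(v,0 \right)},I \right)} = - 9 \left(-71\right) 0 \left(1 - \frac{3}{2}\right) = - 9 \left(-71\right) 0 \left(- \frac{1}{2}\right) = - 9 \left(-71\right) 0 = \left(-1\right) 0 = 0$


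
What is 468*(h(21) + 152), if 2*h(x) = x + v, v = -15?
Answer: 72540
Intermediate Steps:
h(x) = -15/2 + x/2 (h(x) = (x - 15)/2 = (-15 + x)/2 = -15/2 + x/2)
468*(h(21) + 152) = 468*((-15/2 + (1/2)*21) + 152) = 468*((-15/2 + 21/2) + 152) = 468*(3 + 152) = 468*155 = 72540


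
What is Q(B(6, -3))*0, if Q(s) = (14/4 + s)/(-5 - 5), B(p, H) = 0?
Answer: 0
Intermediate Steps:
Q(s) = -7/20 - s/10 (Q(s) = (14*(¼) + s)/(-10) = (7/2 + s)*(-⅒) = -7/20 - s/10)
Q(B(6, -3))*0 = (-7/20 - ⅒*0)*0 = (-7/20 + 0)*0 = -7/20*0 = 0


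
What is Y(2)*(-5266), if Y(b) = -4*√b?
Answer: 21064*√2 ≈ 29789.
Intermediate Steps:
Y(2)*(-5266) = -4*√2*(-5266) = 21064*√2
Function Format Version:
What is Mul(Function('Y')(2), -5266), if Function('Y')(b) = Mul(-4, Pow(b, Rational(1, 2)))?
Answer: Mul(21064, Pow(2, Rational(1, 2))) ≈ 29789.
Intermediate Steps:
Mul(Function('Y')(2), -5266) = Mul(Mul(-4, Pow(2, Rational(1, 2))), -5266) = Mul(21064, Pow(2, Rational(1, 2)))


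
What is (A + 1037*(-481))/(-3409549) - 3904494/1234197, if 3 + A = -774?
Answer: -4231996960376/1402685049051 ≈ -3.0171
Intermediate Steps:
A = -777 (A = -3 - 774 = -777)
(A + 1037*(-481))/(-3409549) - 3904494/1234197 = (-777 + 1037*(-481))/(-3409549) - 3904494/1234197 = (-777 - 498797)*(-1/3409549) - 3904494*1/1234197 = -499574*(-1/3409549) - 1301498/411399 = 499574/3409549 - 1301498/411399 = -4231996960376/1402685049051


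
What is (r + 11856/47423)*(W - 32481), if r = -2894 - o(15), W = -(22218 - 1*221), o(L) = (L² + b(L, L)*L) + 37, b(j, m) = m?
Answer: 8734202074746/47423 ≈ 1.8418e+8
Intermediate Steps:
o(L) = 37 + 2*L² (o(L) = (L² + L*L) + 37 = (L² + L²) + 37 = 2*L² + 37 = 37 + 2*L²)
W = -21997 (W = -(22218 - 221) = -1*21997 = -21997)
r = -3381 (r = -2894 - (37 + 2*15²) = -2894 - (37 + 2*225) = -2894 - (37 + 450) = -2894 - 1*487 = -2894 - 487 = -3381)
(r + 11856/47423)*(W - 32481) = (-3381 + 11856/47423)*(-21997 - 32481) = (-3381 + 11856*(1/47423))*(-54478) = (-3381 + 11856/47423)*(-54478) = -160325307/47423*(-54478) = 8734202074746/47423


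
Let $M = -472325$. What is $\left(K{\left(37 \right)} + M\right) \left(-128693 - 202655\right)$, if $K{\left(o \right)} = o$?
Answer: $156491684224$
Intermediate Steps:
$\left(K{\left(37 \right)} + M\right) \left(-128693 - 202655\right) = \left(37 - 472325\right) \left(-128693 - 202655\right) = \left(-472288\right) \left(-331348\right) = 156491684224$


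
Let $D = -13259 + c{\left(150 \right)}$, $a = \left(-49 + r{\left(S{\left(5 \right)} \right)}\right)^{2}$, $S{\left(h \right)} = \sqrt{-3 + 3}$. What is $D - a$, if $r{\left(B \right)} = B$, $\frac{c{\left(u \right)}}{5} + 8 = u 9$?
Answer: $-8950$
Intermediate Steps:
$S{\left(h \right)} = 0$ ($S{\left(h \right)} = \sqrt{0} = 0$)
$c{\left(u \right)} = -40 + 45 u$ ($c{\left(u \right)} = -40 + 5 u 9 = -40 + 5 \cdot 9 u = -40 + 45 u$)
$a = 2401$ ($a = \left(-49 + 0\right)^{2} = \left(-49\right)^{2} = 2401$)
$D = -6549$ ($D = -13259 + \left(-40 + 45 \cdot 150\right) = -13259 + \left(-40 + 6750\right) = -13259 + 6710 = -6549$)
$D - a = -6549 - 2401 = -8950$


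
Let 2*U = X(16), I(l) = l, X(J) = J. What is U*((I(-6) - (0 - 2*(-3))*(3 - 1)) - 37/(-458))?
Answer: -32828/229 ≈ -143.35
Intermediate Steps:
U = 8 (U = (½)*16 = 8)
U*((I(-6) - (0 - 2*(-3))*(3 - 1)) - 37/(-458)) = 8*((-6 - (0 - 2*(-3))*(3 - 1)) - 37/(-458)) = 8*((-6 - (0 + 6)*2) - 37*(-1/458)) = 8*((-6 - 6*2) + 37/458) = 8*((-6 - 1*12) + 37/458) = 8*((-6 - 12) + 37/458) = 8*(-18 + 37/458) = 8*(-8207/458) = -32828/229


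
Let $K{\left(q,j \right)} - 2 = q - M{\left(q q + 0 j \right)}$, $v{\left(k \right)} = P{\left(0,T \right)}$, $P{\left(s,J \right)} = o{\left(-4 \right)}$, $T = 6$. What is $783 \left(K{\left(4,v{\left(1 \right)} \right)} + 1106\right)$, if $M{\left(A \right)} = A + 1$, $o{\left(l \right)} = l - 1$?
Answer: $857385$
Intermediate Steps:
$o{\left(l \right)} = -1 + l$
$M{\left(A \right)} = 1 + A$
$P{\left(s,J \right)} = -5$ ($P{\left(s,J \right)} = -1 - 4 = -5$)
$v{\left(k \right)} = -5$
$K{\left(q,j \right)} = 1 + q - q^{2}$ ($K{\left(q,j \right)} = 2 - \left(1 - q + q q\right) = 2 - \left(1 + q^{2} - q\right) = 1 + q - q^{2}$)
$783 \left(K{\left(4,v{\left(1 \right)} \right)} + 1106\right) = 783 \left(\left(1 + 4 - 4^{2}\right) + 1106\right) = 783 \left(\left(1 + 4 - 16\right) + 1106\right) = 783 \left(-11 + 1106\right) = 783 \cdot 1095 = 857385$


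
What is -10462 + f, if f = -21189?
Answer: -31651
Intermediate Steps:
-10462 + f = -10462 - 21189 = -31651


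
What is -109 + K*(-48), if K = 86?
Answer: -4237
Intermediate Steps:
-109 + K*(-48) = -109 + 86*(-48) = -109 - 4128 = -4237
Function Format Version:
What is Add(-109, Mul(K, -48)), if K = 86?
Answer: -4237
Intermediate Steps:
Add(-109, Mul(K, -48)) = Add(-109, Mul(86, -48)) = Add(-109, -4128) = -4237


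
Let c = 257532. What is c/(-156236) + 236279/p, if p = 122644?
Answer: 1332632809/4790351996 ≈ 0.27819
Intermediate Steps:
c/(-156236) + 236279/p = 257532/(-156236) + 236279/122644 = 257532*(-1/156236) + 236279*(1/122644) = -64383/39059 + 236279/122644 = 1332632809/4790351996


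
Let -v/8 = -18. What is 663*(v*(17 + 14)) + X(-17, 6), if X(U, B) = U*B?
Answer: 2959530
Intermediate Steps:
v = 144 (v = -8*(-18) = 144)
X(U, B) = B*U
663*(v*(17 + 14)) + X(-17, 6) = 663*(144*(17 + 14)) + 6*(-17) = 663*(144*31) - 102 = 663*4464 - 102 = 2959632 - 102 = 2959530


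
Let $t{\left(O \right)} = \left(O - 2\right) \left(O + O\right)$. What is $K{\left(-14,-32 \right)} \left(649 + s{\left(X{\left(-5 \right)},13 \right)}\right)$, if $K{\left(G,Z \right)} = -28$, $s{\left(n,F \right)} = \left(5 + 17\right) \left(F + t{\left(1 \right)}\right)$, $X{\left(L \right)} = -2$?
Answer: $-24948$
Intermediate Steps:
$t{\left(O \right)} = 2 O \left(-2 + O\right)$ ($t{\left(O \right)} = \left(-2 + O\right) 2 O = 2 O \left(-2 + O\right)$)
$s{\left(n,F \right)} = -44 + 22 F$ ($s{\left(n,F \right)} = \left(5 + 17\right) \left(F + 2 \cdot 1 \left(-2 + 1\right)\right) = 22 \left(F + 2 \cdot 1 \left(-1\right)\right) = 22 \left(F - 2\right) = 22 \left(-2 + F\right) = -44 + 22 F$)
$K{\left(-14,-32 \right)} \left(649 + s{\left(X{\left(-5 \right)},13 \right)}\right) = - 28 \left(649 + \left(-44 + 22 \cdot 13\right)\right) = - 28 \left(649 + \left(-44 + 286\right)\right) = - 28 \left(649 + 242\right) = \left(-28\right) 891 = -24948$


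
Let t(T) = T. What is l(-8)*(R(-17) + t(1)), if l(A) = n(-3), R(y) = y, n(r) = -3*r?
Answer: -144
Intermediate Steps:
l(A) = 9 (l(A) = -3*(-3) = 9)
l(-8)*(R(-17) + t(1)) = 9*(-17 + 1) = 9*(-16) = -144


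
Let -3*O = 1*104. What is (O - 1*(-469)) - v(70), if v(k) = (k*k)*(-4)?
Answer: 60103/3 ≈ 20034.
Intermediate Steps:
v(k) = -4*k**2 (v(k) = k**2*(-4) = -4*k**2)
O = -104/3 ≈ -34.667
(O - 1*(-469)) - v(70) = (-104/3 - 1*(-469)) - (-4)*70**2 = (-104/3 + 469) - (-4)*4900 = 1303/3 - 1*(-19600) = 1303/3 + 19600 = 60103/3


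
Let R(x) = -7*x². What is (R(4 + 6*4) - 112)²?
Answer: 31360000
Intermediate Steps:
(R(4 + 6*4) - 112)² = (-7*(4 + 6*4)² - 112)² = (-7*(4 + 24)² - 112)² = (-7*28² - 112)² = (-7*784 - 112)² = (-5488 - 112)² = (-5600)² = 31360000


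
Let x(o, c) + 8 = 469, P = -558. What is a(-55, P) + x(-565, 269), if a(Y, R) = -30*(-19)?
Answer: 1031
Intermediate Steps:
a(Y, R) = 570
x(o, c) = 461 (x(o, c) = -8 + 469 = 461)
a(-55, P) + x(-565, 269) = 570 + 461 = 1031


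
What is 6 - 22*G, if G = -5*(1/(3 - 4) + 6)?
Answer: 556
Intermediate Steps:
G = -25 (G = -5*(1/(-1) + 6) = -5*(-1 + 6) = -5*5 = -25)
6 - 22*G = 6 - 22*(-25) = 6 + 550 = 556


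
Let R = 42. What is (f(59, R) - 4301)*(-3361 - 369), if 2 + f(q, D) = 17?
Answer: 15986780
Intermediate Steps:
f(q, D) = 15 (f(q, D) = -2 + 17 = 15)
(f(59, R) - 4301)*(-3361 - 369) = (15 - 4301)*(-3361 - 369) = -4286*(-3730) = 15986780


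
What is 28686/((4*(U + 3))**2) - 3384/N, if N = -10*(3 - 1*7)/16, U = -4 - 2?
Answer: -138527/120 ≈ -1154.4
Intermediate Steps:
U = -6
N = 5/2 (N = -10*(3 - 7)*(1/16) = -10*(-4)*(1/16) = 40*(1/16) = 5/2 ≈ 2.5000)
28686/((4*(U + 3))**2) - 3384/N = 28686/((4*(-6 + 3))**2) - 3384/5/2 = 28686/((4*(-3))**2) - 3384*2/5 = 28686/((-12)**2) - 6768/5 = 28686/144 - 6768/5 = 28686*(1/144) - 6768/5 = 4781/24 - 6768/5 = -138527/120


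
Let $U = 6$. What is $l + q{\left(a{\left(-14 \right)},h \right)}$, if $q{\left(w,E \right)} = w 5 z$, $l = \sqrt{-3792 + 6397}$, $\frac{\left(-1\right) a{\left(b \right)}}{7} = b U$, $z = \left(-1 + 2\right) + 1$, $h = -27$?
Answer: $5880 + \sqrt{2605} \approx 5931.0$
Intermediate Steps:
$z = 2$ ($z = 1 + 1 = 2$)
$a{\left(b \right)} = - 42 b$ ($a{\left(b \right)} = - 7 b 6 = - 7 \cdot 6 b = - 42 b$)
$l = \sqrt{2605} \approx 51.039$
$q{\left(w,E \right)} = 10 w$ ($q{\left(w,E \right)} = w 5 \cdot 2 = 5 w 2 = 10 w$)
$l + q{\left(a{\left(-14 \right)},h \right)} = \sqrt{2605} + 10 \left(\left(-42\right) \left(-14\right)\right) = \sqrt{2605} + 10 \cdot 588 = \sqrt{2605} + 5880 = 5880 + \sqrt{2605}$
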